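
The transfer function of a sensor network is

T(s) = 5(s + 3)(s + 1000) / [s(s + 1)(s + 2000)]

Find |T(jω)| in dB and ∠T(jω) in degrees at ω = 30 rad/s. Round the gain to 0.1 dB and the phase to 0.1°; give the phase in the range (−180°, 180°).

-21.5 dB, -92.9°

At s = jω = j30:
zero (s+3): 3 + j30 → |·| = √(3²+30²) = √909 ≈ 30.15, ∠ = arctan(30/3) ≈ 84.29°
zero (s+1000): 1000 + j30 → |·| = √(1000²+30²) = √1000900 ≈ 1000.4, ∠ = arctan(30/1000) ≈ 1.72°
pole (s+1): 1 + j30 → |·| = √(1²+30²) = √901 ≈ 30.017, ∠ = arctan(30/1) ≈ 88.09°
pole (s+2000): 2000 + j30 → |·| = √(2000²+30²) = √4000900 ≈ 2000.2, ∠ = arctan(30/2000) ≈ 0.86°
pole at origin: |s| = 30, ∠ = 90.00° (in denominator)
|T| = 5 · 30162 / 1.8012e+06 ≈ 0.083728
Gain = 20 log₁₀(0.083728) ≈ -21.54 dB
∠T = 86.01° − 178.95° = -92.94°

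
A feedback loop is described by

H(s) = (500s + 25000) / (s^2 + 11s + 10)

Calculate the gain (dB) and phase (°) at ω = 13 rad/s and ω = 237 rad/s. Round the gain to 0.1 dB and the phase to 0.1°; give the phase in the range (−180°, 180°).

Substitute s = j13:
Numerator: 500(j13) + 25000 = 25000 + j6500
Denominator: (j13)^2 + 11(j13) + 10 = -159 + j143
|N| = √(25000² + 6500²) ≈ 25831, ∠N ≈ 14.57°
|D| = √(159² + 143²) ≈ 213.85, ∠D ≈ 138.03°
|H| = 25831 / 213.85 ≈ 120.79
Gain = 20 log₁₀(120.79) ≈ 41.64 dB
∠H = 14.57° − 138.03° = -123.46°

Substitute s = j237:
Numerator: 500(j237) + 25000 = 25000 + j118500
Denominator: (j237)^2 + 11(j237) + 10 = -56159 + j2607
|N| = √(25000² + 118500²) ≈ 1.2111e+05, ∠N ≈ 78.09°
|D| = √(56159² + 2607²) ≈ 56219, ∠D ≈ 177.34°
|H| = 1.2111e+05 / 56219 ≈ 2.1543
Gain = 20 log₁₀(2.1543) ≈ 6.67 dB
∠H = 78.09° − 177.34° = -99.25°

ω = 13: 41.6 dB, -123.5°; ω = 237: 6.7 dB, -99.3°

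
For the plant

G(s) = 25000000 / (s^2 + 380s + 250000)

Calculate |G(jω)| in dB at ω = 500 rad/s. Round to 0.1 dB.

42.4 dB

At s = jω = j500:
quadratic: (j500)² + 380·j500 + 250000 = 0 + j190000 → |·| ≈ 1.9e+05, ∠ ≈ 90.00°
|G| = 25000000 / 1.9e+05 ≈ 131.58
Gain = 20 log₁₀(131.58) ≈ 42.38 dB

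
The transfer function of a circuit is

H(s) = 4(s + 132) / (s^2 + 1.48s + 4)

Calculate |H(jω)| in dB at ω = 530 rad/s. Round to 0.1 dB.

At s = jω = j530:
zero (s+132): 132 + j530 → |·| = √(132²+530²) = √298324 ≈ 546.19, ∠ = arctan(530/132) ≈ 76.01°
quadratic: (j530)² + 1.48·j530 + 4 = -280896 + j784.4 → |·| ≈ 2.809e+05, ∠ ≈ 179.84°
|H| = 4 · 546.19 / 2.809e+05 ≈ 0.0077777
Gain = 20 log₁₀(0.0077777) ≈ -42.18 dB

-42.2 dB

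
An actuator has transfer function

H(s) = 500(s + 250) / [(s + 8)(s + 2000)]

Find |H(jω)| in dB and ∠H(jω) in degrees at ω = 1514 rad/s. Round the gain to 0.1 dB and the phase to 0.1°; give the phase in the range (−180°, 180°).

-13.9 dB, -46.2°

At s = jω = j1514:
zero (s+250): 250 + j1514 → |·| = √(250²+1514²) = √2354696 ≈ 1534.5, ∠ = arctan(1514/250) ≈ 80.62°
pole (s+8): 8 + j1514 → |·| = √(8²+1514²) = √2292260 ≈ 1514, ∠ = arctan(1514/8) ≈ 89.70°
pole (s+2000): 2000 + j1514 → |·| = √(2000²+1514²) = √6292196 ≈ 2508.4, ∠ = arctan(1514/2000) ≈ 37.13°
|H| = 500 · 1534.5 / 3.7977e+06 ≈ 0.20203
Gain = 20 log₁₀(0.20203) ≈ -13.89 dB
∠H = 80.62° − 126.83° = -46.21°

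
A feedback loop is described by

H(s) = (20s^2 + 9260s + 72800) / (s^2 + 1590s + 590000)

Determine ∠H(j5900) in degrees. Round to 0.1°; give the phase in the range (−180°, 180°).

10.8°

Substitute s = j5900:
Numerator: 20(j5900)^2 + 9260(j5900) + 72800 = -696127200 + j54634000
Denominator: (j5900)^2 + 1590(j5900) + 590000 = -34220000 + j9381000
|N| = √(696127200² + 54634000²) ≈ 6.9827e+08, ∠N ≈ 175.51°
|D| = √(34220000² + 9381000²) ≈ 3.5483e+07, ∠D ≈ 164.67°
∠H = 175.51° − 164.67° = 10.84°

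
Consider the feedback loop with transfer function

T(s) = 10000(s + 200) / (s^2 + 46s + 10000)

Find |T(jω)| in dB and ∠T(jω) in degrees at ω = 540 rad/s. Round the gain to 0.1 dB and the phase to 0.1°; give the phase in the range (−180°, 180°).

26.2 dB, -105.3°

At s = jω = j540:
zero (s+200): 200 + j540 → |·| = √(200²+540²) = √331600 ≈ 575.85, ∠ = arctan(540/200) ≈ 69.68°
quadratic: (j540)² + 46·j540 + 10000 = -281600 + j24840 → |·| ≈ 2.8269e+05, ∠ ≈ 174.96°
|T| = 10000 · 575.85 / 2.8269e+05 ≈ 20.37
Gain = 20 log₁₀(20.37) ≈ 26.18 dB
∠T = 69.68° − 174.96° = -105.28°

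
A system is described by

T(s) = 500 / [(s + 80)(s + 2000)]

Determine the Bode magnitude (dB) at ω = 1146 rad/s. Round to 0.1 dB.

-74.5 dB

At s = jω = j1146:
pole (s+80): 80 + j1146 → |·| = √(80²+1146²) = √1319716 ≈ 1148.8, ∠ = arctan(1146/80) ≈ 86.01°
pole (s+2000): 2000 + j1146 → |·| = √(2000²+1146²) = √5313316 ≈ 2305.1, ∠ = arctan(1146/2000) ≈ 29.81°
|T| = 500 / 2.6481e+06 ≈ 0.00018881
Gain = 20 log₁₀(0.00018881) ≈ -74.48 dB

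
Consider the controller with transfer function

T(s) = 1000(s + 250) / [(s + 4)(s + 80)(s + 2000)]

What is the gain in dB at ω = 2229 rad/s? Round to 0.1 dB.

At s = jω = j2229:
zero (s+250): 250 + j2229 → |·| = √(250²+2229²) = √5030941 ≈ 2243, ∠ = arctan(2229/250) ≈ 83.60°
pole (s+4): 4 + j2229 → |·| = √(4²+2229²) = √4968457 ≈ 2229, ∠ = arctan(2229/4) ≈ 89.90°
pole (s+80): 80 + j2229 → |·| = √(80²+2229²) = √4974841 ≈ 2230.4, ∠ = arctan(2229/80) ≈ 87.94°
pole (s+2000): 2000 + j2229 → |·| = √(2000²+2229²) = √8968441 ≈ 2994.7, ∠ = arctan(2229/2000) ≈ 48.10°
|T| = 1000 · 2243 / 1.4888e+10 ≈ 0.00015066
Gain = 20 log₁₀(0.00015066) ≈ -76.44 dB

-76.4 dB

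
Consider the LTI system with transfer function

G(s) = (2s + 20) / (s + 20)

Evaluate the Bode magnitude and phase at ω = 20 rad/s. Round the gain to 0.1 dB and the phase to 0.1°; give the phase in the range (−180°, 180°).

4.0 dB, 18.4°

Substitute s = j20:
Numerator: 2(j20) + 20 = 20 + j40
Denominator: (j20) + 20 = 20 + j20
|N| = √(20² + 40²) ≈ 44.721, ∠N ≈ 63.43°
|D| = √(20² + 20²) ≈ 28.284, ∠D ≈ 45.00°
|G| = 44.721 / 28.284 ≈ 1.5811
Gain = 20 log₁₀(1.5811) ≈ 3.98 dB
∠G = 63.43° − 45.00° = 18.43°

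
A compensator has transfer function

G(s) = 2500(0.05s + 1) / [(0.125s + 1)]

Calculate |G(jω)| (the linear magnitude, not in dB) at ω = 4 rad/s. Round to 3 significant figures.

2.28e+03

At ω = 4 rad/s:
zero (1 + j4·0.05) = 1 + j0.2 → |·| ≈ 1.0198, ∠ ≈ 11.31°
pole (1 + j4·0.125) = 1 + j0.5 → |·| ≈ 1.118, ∠ ≈ 26.57°
|G| = 2500 · 1.0198 / (1.118) ≈ 2280.4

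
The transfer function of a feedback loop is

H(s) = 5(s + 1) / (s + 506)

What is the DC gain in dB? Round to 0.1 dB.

H(0) = 5·1 / (506) ≈ 0.0098814
20 log₁₀(0.0098814) ≈ -40.10 dB

-40.1 dB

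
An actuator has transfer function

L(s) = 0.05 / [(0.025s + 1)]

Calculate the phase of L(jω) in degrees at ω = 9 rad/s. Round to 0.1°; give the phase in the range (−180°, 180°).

At ω = 9 rad/s:
pole (1 + j9·0.025) = 1 + j0.225 → |·| ≈ 1.025, ∠ ≈ 12.68°
∠L = (0°) − (12.68°) = -12.68°

-12.7°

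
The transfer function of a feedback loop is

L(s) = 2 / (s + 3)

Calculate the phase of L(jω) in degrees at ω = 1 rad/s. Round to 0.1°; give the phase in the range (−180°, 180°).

At s = jω = j1:
pole (s+3): 3 + j1 → |·| = √(3²+1²) = √10 ≈ 3.1623, ∠ = arctan(1/3) ≈ 18.43°
∠L = 0.00° − 18.43° = -18.43°

-18.4°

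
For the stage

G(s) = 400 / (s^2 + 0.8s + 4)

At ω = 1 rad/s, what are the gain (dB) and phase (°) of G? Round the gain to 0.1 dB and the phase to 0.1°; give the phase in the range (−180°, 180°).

At s = jω = j1:
quadratic: (j1)² + 0.8·j1 + 4 = 3 + j0.8 → |·| ≈ 3.1048, ∠ ≈ 14.93°
|G| = 400 / 3.1048 ≈ 128.83
Gain = 20 log₁₀(128.83) ≈ 42.20 dB
∠G = 0.00° − 14.93° = -14.93°

42.2 dB, -14.9°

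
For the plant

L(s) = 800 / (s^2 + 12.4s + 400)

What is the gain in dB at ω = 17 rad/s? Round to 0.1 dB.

At s = jω = j17:
quadratic: (j17)² + 12.4·j17 + 400 = 111 + j210.8 → |·| ≈ 238.24, ∠ ≈ 62.23°
|L| = 800 / 238.24 ≈ 3.358
Gain = 20 log₁₀(3.358) ≈ 10.52 dB

10.5 dB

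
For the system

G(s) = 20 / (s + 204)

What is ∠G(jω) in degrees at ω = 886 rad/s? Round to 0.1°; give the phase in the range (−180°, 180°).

-77.0°

Substitute s = j886:
Numerator: 20 = 20 + j0
Denominator: (j886) + 204 = 204 + j886
|N| = √(20² + 0²) ≈ 20, ∠N ≈ 0.00°
|D| = √(204² + 886²) ≈ 909.18, ∠D ≈ 77.03°
∠G = 0.00° − 77.03° = -77.03°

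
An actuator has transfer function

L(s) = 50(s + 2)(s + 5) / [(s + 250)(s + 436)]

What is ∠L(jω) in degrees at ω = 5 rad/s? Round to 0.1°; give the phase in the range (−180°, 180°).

111.4°

At s = jω = j5:
zero (s+2): 2 + j5 → |·| = √(2²+5²) = √29 ≈ 5.3852, ∠ = arctan(5/2) ≈ 68.20°
zero (s+5): 5 + j5 → |·| = √(5²+5²) = √50 ≈ 7.0711, ∠ = arctan(5/5) ≈ 45.00°
pole (s+250): 250 + j5 → |·| = √(250²+5²) = √62525 ≈ 250.05, ∠ = arctan(5/250) ≈ 1.15°
pole (s+436): 436 + j5 → |·| = √(436²+5²) = √190121 ≈ 436.03, ∠ = arctan(5/436) ≈ 0.66°
∠L = 113.20° − 1.81° = 111.39°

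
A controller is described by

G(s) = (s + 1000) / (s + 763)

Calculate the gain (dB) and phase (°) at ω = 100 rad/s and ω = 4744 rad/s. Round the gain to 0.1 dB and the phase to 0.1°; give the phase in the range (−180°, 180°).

ω = 100: 2.3 dB, -1.8°; ω = 4744: 0.1 dB, -2.8°

At s = jω = j100:
zero (s+1000): 1000 + j100 → |·| = √(1000²+100²) = √1010000 ≈ 1005, ∠ = arctan(100/1000) ≈ 5.71°
pole (s+763): 763 + j100 → |·| = √(763²+100²) = √592169 ≈ 769.53, ∠ = arctan(100/763) ≈ 7.47°
|G| = 1 · 1005 / 769.53 ≈ 1.306
Gain = 20 log₁₀(1.306) ≈ 2.32 dB
∠G = 5.71° − 7.47° = -1.76°

At s = jω = j4744:
zero (s+1000): 1000 + j4744 → |·| = √(1000²+4744²) = √23505536 ≈ 4848.3, ∠ = arctan(4744/1000) ≈ 78.10°
pole (s+763): 763 + j4744 → |·| = √(763²+4744²) = √23087705 ≈ 4805, ∠ = arctan(4744/763) ≈ 80.86°
|G| = 1 · 4848.3 / 4805 ≈ 1.009
Gain = 20 log₁₀(1.009) ≈ 0.08 dB
∠G = 78.10° − 80.86° = -2.76°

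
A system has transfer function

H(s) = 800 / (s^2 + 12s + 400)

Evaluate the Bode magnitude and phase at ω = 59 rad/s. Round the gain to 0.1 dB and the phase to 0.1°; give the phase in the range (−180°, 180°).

At s = jω = j59:
quadratic: (j59)² + 12·j59 + 400 = -3081 + j708 → |·| ≈ 3161.3, ∠ ≈ 167.06°
|H| = 800 / 3161.3 ≈ 0.25306
Gain = 20 log₁₀(0.25306) ≈ -11.94 dB
∠H = 0.00° − 167.06° = -167.06°

-11.9 dB, -167.1°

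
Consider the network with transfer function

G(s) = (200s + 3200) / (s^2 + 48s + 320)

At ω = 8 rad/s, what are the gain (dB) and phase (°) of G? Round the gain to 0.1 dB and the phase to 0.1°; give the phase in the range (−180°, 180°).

Substitute s = j8:
Numerator: 200(j8) + 3200 = 3200 + j1600
Denominator: (j8)^2 + 48(j8) + 320 = 256 + j384
|N| = √(3200² + 1600²) ≈ 3577.7, ∠N ≈ 26.57°
|D| = √(256² + 384²) ≈ 461.51, ∠D ≈ 56.31°
|G| = 3577.7 / 461.51 ≈ 7.7522
Gain = 20 log₁₀(7.7522) ≈ 17.79 dB
∠G = 26.57° − 56.31° = -29.74°

17.8 dB, -29.7°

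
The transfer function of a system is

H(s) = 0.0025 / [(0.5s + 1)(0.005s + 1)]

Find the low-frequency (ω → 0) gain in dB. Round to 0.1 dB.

-52.0 dB

H(0) = 0.0025 · 1 / 1 = 0.0025
20 log₁₀(0.0025) ≈ -52.04 dB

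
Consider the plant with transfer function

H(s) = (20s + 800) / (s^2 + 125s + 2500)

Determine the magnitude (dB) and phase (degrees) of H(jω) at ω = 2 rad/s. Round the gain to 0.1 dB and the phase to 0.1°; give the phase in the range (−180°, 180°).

Substitute s = j2:
Numerator: 20(j2) + 800 = 800 + j40
Denominator: (j2)^2 + 125(j2) + 2500 = 2496 + j250
|N| = √(800² + 40²) ≈ 801, ∠N ≈ 2.86°
|D| = √(2496² + 250²) ≈ 2508.5, ∠D ≈ 5.72°
|H| = 801 / 2508.5 ≈ 0.31931
Gain = 20 log₁₀(0.31931) ≈ -9.92 dB
∠H = 2.86° − 5.72° = -2.86°

-9.9 dB, -2.9°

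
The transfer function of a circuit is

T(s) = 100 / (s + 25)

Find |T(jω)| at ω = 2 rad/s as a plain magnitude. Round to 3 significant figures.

3.99

At s = jω = j2:
pole (s+25): 25 + j2 → |·| = √(25²+2²) = √629 ≈ 25.08, ∠ = arctan(2/25) ≈ 4.57°
|T| = 100 / 25.08 ≈ 3.9872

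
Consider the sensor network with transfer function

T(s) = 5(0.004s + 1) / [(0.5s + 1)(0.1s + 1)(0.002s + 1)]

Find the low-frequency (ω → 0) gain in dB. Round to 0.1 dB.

T(0) = 5 · 1 / 1 = 5
20 log₁₀(5) ≈ 13.98 dB

14.0 dB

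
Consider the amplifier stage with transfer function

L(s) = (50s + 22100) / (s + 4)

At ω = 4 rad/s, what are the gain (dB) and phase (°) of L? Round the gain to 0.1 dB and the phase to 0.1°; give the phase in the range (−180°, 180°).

71.8 dB, -44.5°

Substitute s = j4:
Numerator: 50(j4) + 22100 = 22100 + j200
Denominator: (j4) + 4 = 4 + j4
|N| = √(22100² + 200²) ≈ 22101, ∠N ≈ 0.52°
|D| = √(4² + 4²) ≈ 5.6569, ∠D ≈ 45.00°
|L| = 22101 / 5.6569 ≈ 3906.9
Gain = 20 log₁₀(3906.9) ≈ 71.84 dB
∠L = 0.52° − 45.00° = -44.48°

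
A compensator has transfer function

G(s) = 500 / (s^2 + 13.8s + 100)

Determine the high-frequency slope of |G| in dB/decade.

Each pole contributes −20 dB/decade at high frequency; each zero contributes +20 dB/decade.
Net: 0 zero(s) − 2 pole(s) → -40 dB/decade.

-40 dB/decade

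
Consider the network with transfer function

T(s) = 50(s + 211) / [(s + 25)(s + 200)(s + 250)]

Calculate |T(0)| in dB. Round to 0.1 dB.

T(0) = 50·211 / (25·200·250) = 0.00844
20 log₁₀(0.00844) ≈ -41.47 dB

-41.5 dB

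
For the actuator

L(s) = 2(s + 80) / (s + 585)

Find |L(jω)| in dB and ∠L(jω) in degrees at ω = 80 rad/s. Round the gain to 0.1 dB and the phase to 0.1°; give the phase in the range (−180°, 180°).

At s = jω = j80:
zero (s+80): 80 + j80 → |·| = √(80²+80²) = √12800 ≈ 113.14, ∠ = arctan(80/80) ≈ 45.00°
pole (s+585): 585 + j80 → |·| = √(585²+80²) = √348625 ≈ 590.44, ∠ = arctan(80/585) ≈ 7.79°
|L| = 2 · 113.14 / 590.44 ≈ 0.38324
Gain = 20 log₁₀(0.38324) ≈ -8.33 dB
∠L = 45.00° − 7.79° = 37.21°

-8.3 dB, 37.2°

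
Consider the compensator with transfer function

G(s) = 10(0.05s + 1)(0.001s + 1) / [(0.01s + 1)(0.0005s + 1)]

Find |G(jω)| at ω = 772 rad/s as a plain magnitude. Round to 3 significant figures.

58.5

At ω = 772 rad/s:
zero (1 + j772·0.05) = 1 + j38.6 → |·| ≈ 38.613, ∠ ≈ 88.52°
zero (1 + j772·0.001) = 1 + j0.772 → |·| ≈ 1.2633, ∠ ≈ 37.67°
pole (1 + j772·0.01) = 1 + j7.72 → |·| ≈ 7.7845, ∠ ≈ 82.62°
pole (1 + j772·0.0005) = 1 + j0.386 → |·| ≈ 1.0719, ∠ ≈ 21.11°
|G| = 10 · 38.613 · 1.2633 / (7.7845 · 1.0719) ≈ 58.459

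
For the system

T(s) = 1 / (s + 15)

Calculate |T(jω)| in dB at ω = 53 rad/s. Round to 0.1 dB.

Substitute s = j53:
Numerator: 1 = 1 + j0
Denominator: (j53) + 15 = 15 + j53
|N| = √(1² + 0²) ≈ 1, ∠N ≈ 0.00°
|D| = √(15² + 53²) ≈ 55.082, ∠D ≈ 74.20°
|T| = 1 / 55.082 ≈ 0.018155
Gain = 20 log₁₀(0.018155) ≈ -34.82 dB

-34.8 dB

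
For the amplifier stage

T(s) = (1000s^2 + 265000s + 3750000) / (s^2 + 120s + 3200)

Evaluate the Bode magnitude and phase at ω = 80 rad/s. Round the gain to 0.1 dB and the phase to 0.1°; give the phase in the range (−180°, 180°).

Substitute s = j80:
Numerator: 1000(j80)^2 + 265000(j80) + 3750000 = -2650000 + j21200000
Denominator: (j80)^2 + 120(j80) + 3200 = -3200 + j9600
|N| = √(2650000² + 21200000²) ≈ 2.1365e+07, ∠N ≈ 97.13°
|D| = √(3200² + 9600²) ≈ 10119, ∠D ≈ 108.43°
|T| = 2.1365e+07 / 10119 ≈ 2111.4
Gain = 20 log₁₀(2111.4) ≈ 66.49 dB
∠T = 97.13° − 108.43° = -11.30°

66.5 dB, -11.3°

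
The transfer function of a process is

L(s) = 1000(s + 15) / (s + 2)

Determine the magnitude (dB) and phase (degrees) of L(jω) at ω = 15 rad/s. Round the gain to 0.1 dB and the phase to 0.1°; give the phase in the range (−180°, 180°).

At s = jω = j15:
zero (s+15): 15 + j15 → |·| = √(15²+15²) = √450 ≈ 21.213, ∠ = arctan(15/15) ≈ 45.00°
pole (s+2): 2 + j15 → |·| = √(2²+15²) = √229 ≈ 15.133, ∠ = arctan(15/2) ≈ 82.41°
|L| = 1000 · 21.213 / 15.133 ≈ 1401.8
Gain = 20 log₁₀(1401.8) ≈ 62.93 dB
∠L = 45.00° − 82.41° = -37.41°

62.9 dB, -37.4°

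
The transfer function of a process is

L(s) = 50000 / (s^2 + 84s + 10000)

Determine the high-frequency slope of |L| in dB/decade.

Each pole contributes −20 dB/decade at high frequency; each zero contributes +20 dB/decade.
Net: 0 zero(s) − 2 pole(s) → -40 dB/decade.

-40 dB/decade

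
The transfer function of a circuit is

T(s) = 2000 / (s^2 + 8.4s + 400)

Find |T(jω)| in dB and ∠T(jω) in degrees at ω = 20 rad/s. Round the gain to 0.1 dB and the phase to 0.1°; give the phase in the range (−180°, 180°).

At s = jω = j20:
quadratic: (j20)² + 8.4·j20 + 400 = 0 + j168 → |·| ≈ 168, ∠ ≈ 90.00°
|T| = 2000 / 168 ≈ 11.905
Gain = 20 log₁₀(11.905) ≈ 21.51 dB
∠T = 0.00° − 90.00° = -90.00°

21.5 dB, -90.0°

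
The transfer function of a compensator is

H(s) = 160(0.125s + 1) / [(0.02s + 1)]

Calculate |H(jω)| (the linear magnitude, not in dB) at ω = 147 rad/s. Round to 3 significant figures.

948

At ω = 147 rad/s:
zero (1 + j147·0.125) = 1 + j18.375 → |·| ≈ 18.402, ∠ ≈ 86.88°
pole (1 + j147·0.02) = 1 + j2.94 → |·| ≈ 3.1054, ∠ ≈ 71.21°
|H| = 160 · 18.402 / (3.1054) ≈ 948.13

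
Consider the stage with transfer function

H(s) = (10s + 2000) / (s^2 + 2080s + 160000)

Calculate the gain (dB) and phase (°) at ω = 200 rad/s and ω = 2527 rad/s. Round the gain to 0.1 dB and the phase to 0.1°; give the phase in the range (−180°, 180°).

ω = 200: -43.7 dB, -28.9°; ω = 2527: -50.1 dB, -54.4°

Substitute s = j200:
Numerator: 10(j200) + 2000 = 2000 + j2000
Denominator: (j200)^2 + 2080(j200) + 160000 = 120000 + j416000
|N| = √(2000² + 2000²) ≈ 2828.4, ∠N ≈ 45.00°
|D| = √(120000² + 416000²) ≈ 4.3296e+05, ∠D ≈ 73.91°
|H| = 2828.4 / 4.3296e+05 ≈ 0.0065327
Gain = 20 log₁₀(0.0065327) ≈ -43.70 dB
∠H = 45.00° − 73.91° = -28.91°

Substitute s = j2527:
Numerator: 10(j2527) + 2000 = 2000 + j25270
Denominator: (j2527)^2 + 2080(j2527) + 160000 = -6225729 + j5256160
|N| = √(2000² + 25270²) ≈ 25349, ∠N ≈ 85.47°
|D| = √(6225729² + 5256160²) ≈ 8.1478e+06, ∠D ≈ 139.83°
|H| = 25349 / 8.1478e+06 ≈ 0.0031111
Gain = 20 log₁₀(0.0031111) ≈ -50.14 dB
∠H = 85.47° − 139.83° = -54.36°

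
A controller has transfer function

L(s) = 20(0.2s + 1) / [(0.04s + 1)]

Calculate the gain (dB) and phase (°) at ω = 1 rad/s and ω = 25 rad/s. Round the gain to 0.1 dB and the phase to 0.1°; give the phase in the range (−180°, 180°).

ω = 1: 26.2 dB, 9.0°; ω = 25: 37.2 dB, 33.7°

At ω = 1 rad/s:
zero (1 + j1·0.2) = 1 + j0.2 → |·| ≈ 1.0198, ∠ ≈ 11.31°
pole (1 + j1·0.04) = 1 + j0.04 → |·| ≈ 1.0008, ∠ ≈ 2.29°
|L| = 20 · 1.0198 / (1.0008) ≈ 20.38
Gain = 20 log₁₀(20.38) ≈ 26.18 dB
∠L = (11.31°) − (2.29°) = 9.02°

At ω = 25 rad/s:
zero (1 + j25·0.2) = 1 + j5 → |·| ≈ 5.099, ∠ ≈ 78.69°
pole (1 + j25·0.04) = 1 + j1 → |·| ≈ 1.4142, ∠ ≈ 45.00°
|L| = 20 · 5.099 / (1.4142) ≈ 72.111
Gain = 20 log₁₀(72.111) ≈ 37.16 dB
∠L = (78.69°) − (45.00°) = 33.69°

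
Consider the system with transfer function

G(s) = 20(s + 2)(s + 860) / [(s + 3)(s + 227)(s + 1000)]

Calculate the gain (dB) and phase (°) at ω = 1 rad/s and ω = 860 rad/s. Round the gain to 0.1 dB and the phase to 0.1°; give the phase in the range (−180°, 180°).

ω = 1: -25.4 dB, 7.9°; ω = 860: -33.7 dB, -70.8°

At s = jω = j1:
zero (s+2): 2 + j1 → |·| = √(2²+1²) = √5 ≈ 2.2361, ∠ = arctan(1/2) ≈ 26.57°
zero (s+860): 860 + j1 → |·| = √(860²+1²) = √739601 ≈ 860, ∠ = arctan(1/860) ≈ 0.07°
pole (s+3): 3 + j1 → |·| = √(3²+1²) = √10 ≈ 3.1623, ∠ = arctan(1/3) ≈ 18.43°
pole (s+227): 227 + j1 → |·| = √(227²+1²) = √51530 ≈ 227, ∠ = arctan(1/227) ≈ 0.25°
pole (s+1000): 1000 + j1 → |·| = √(1000²+1²) = √1000001 ≈ 1000, ∠ = arctan(1/1000) ≈ 0.06°
|G| = 20 · 1923 / 7.1784e+05 ≈ 0.053577
Gain = 20 log₁₀(0.053577) ≈ -25.42 dB
∠G = 26.64° − 18.74° = 7.90°

At s = jω = j860:
zero (s+2): 2 + j860 → |·| = √(2²+860²) = √739604 ≈ 860, ∠ = arctan(860/2) ≈ 89.87°
zero (s+860): 860 + j860 → |·| = √(860²+860²) = √1479200 ≈ 1216.2, ∠ = arctan(860/860) ≈ 45.00°
pole (s+3): 3 + j860 → |·| = √(3²+860²) = √739609 ≈ 860.01, ∠ = arctan(860/3) ≈ 89.80°
pole (s+227): 227 + j860 → |·| = √(227²+860²) = √791129 ≈ 889.45, ∠ = arctan(860/227) ≈ 75.21°
pole (s+1000): 1000 + j860 → |·| = √(1000²+860²) = √1739600 ≈ 1318.9, ∠ = arctan(860/1000) ≈ 40.70°
|G| = 20 · 1.0459e+06 / 1.0089e+09 ≈ 0.020733
Gain = 20 log₁₀(0.020733) ≈ -33.67 dB
∠G = 134.87° − 205.71° = -70.84°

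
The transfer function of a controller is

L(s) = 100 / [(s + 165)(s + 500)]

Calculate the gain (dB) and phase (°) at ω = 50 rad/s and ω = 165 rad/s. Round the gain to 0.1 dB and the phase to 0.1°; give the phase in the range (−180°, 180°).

ω = 50: -58.8 dB, -22.6°; ω = 165: -61.8 dB, -63.3°

At s = jω = j50:
pole (s+165): 165 + j50 → |·| = √(165²+50²) = √29725 ≈ 172.41, ∠ = arctan(50/165) ≈ 16.86°
pole (s+500): 500 + j50 → |·| = √(500²+50²) = √252500 ≈ 502.49, ∠ = arctan(50/500) ≈ 5.71°
|L| = 100 / 86634 ≈ 0.0011543
Gain = 20 log₁₀(0.0011543) ≈ -58.75 dB
∠L = 0.00° − 22.57° = -22.57°

At s = jω = j165:
pole (s+165): 165 + j165 → |·| = √(165²+165²) = √54450 ≈ 233.35, ∠ = arctan(165/165) ≈ 45.00°
pole (s+500): 500 + j165 → |·| = √(500²+165²) = √277225 ≈ 526.52, ∠ = arctan(165/500) ≈ 18.26°
|L| = 100 / 1.2286e+05 ≈ 0.00081393
Gain = 20 log₁₀(0.00081393) ≈ -61.79 dB
∠L = 0.00° − 63.26° = -63.26°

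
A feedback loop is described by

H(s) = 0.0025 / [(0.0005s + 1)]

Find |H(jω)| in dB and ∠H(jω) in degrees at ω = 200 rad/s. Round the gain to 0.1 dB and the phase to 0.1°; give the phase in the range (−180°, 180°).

-52.1 dB, -5.7°

At ω = 200 rad/s:
pole (1 + j200·0.0005) = 1 + j0.1 → |·| ≈ 1.005, ∠ ≈ 5.71°
|H| = 0.0025 · 1 / (1.005) ≈ 0.0024876
Gain = 20 log₁₀(0.0024876) ≈ -52.08 dB
∠H = (0°) − (5.71°) = -5.71°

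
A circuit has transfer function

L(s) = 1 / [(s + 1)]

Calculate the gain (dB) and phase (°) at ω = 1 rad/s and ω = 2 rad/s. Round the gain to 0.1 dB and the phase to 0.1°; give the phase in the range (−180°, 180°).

ω = 1: -3.0 dB, -45.0°; ω = 2: -7.0 dB, -63.4°

At ω = 1 rad/s:
pole (1 + j1·1) = 1 + j1 → |·| ≈ 1.4142, ∠ ≈ 45.00°
|L| = 1 · 1 / (1.4142) ≈ 0.70711
Gain = 20 log₁₀(0.70711) ≈ -3.01 dB
∠L = (0°) − (45.00°) = -45.00°

At ω = 2 rad/s:
pole (1 + j2·1) = 1 + j2 → |·| ≈ 2.2361, ∠ ≈ 63.43°
|L| = 1 · 1 / (2.2361) ≈ 0.44721
Gain = 20 log₁₀(0.44721) ≈ -6.99 dB
∠L = (0°) − (63.43°) = -63.43°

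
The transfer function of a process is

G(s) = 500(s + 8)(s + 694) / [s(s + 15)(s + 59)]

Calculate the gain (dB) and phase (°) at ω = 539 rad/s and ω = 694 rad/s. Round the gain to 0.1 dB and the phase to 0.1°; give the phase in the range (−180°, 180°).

At s = jω = j539:
zero (s+8): 8 + j539 → |·| = √(8²+539²) = √290585 ≈ 539.06, ∠ = arctan(539/8) ≈ 89.15°
zero (s+694): 694 + j539 → |·| = √(694²+539²) = √772157 ≈ 878.72, ∠ = arctan(539/694) ≈ 37.83°
pole (s+15): 15 + j539 → |·| = √(15²+539²) = √290746 ≈ 539.21, ∠ = arctan(539/15) ≈ 88.41°
pole (s+59): 59 + j539 → |·| = √(59²+539²) = √294002 ≈ 542.22, ∠ = arctan(539/59) ≈ 83.75°
pole at origin: |s| = 539, ∠ = 90.00° (in denominator)
|G| = 500 · 4.7368e+05 / 1.5759e+08 ≈ 1.5029
Gain = 20 log₁₀(1.5029) ≈ 3.54 dB
∠G = 126.98° − 262.16° = -135.18°

At s = jω = j694:
zero (s+8): 8 + j694 → |·| = √(8²+694²) = √481700 ≈ 694.05, ∠ = arctan(694/8) ≈ 89.34°
zero (s+694): 694 + j694 → |·| = √(694²+694²) = √963272 ≈ 981.46, ∠ = arctan(694/694) ≈ 45.00°
pole (s+15): 15 + j694 → |·| = √(15²+694²) = √481861 ≈ 694.16, ∠ = arctan(694/15) ≈ 88.76°
pole (s+59): 59 + j694 → |·| = √(59²+694²) = √485117 ≈ 696.5, ∠ = arctan(694/59) ≈ 85.14°
pole at origin: |s| = 694, ∠ = 90.00° (in denominator)
|G| = 500 · 6.8118e+05 / 3.3554e+08 ≈ 1.0151
Gain = 20 log₁₀(1.0151) ≈ 0.13 dB
∠G = 134.34° − 263.90° = -129.56°

ω = 539: 3.5 dB, -135.2°; ω = 694: 0.1 dB, -129.6°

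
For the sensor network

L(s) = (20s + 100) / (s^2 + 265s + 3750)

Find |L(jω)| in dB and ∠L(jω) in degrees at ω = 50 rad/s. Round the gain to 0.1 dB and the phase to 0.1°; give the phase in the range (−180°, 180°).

-22.4 dB, -0.3°

Substitute s = j50:
Numerator: 20(j50) + 100 = 100 + j1000
Denominator: (j50)^2 + 265(j50) + 3750 = 1250 + j13250
|N| = √(100² + 1000²) ≈ 1005, ∠N ≈ 84.29°
|D| = √(1250² + 13250²) ≈ 13309, ∠D ≈ 84.61°
|L| = 1005 / 13309 ≈ 0.075513
Gain = 20 log₁₀(0.075513) ≈ -22.44 dB
∠L = 84.29° − 84.61° = -0.32°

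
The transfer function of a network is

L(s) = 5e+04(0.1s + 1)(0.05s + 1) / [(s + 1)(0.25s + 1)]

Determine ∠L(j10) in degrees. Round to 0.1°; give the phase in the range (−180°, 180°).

-80.9°

At ω = 10 rad/s:
zero (1 + j10·0.1) = 1 + j1 → |·| ≈ 1.4142, ∠ ≈ 45.00°
zero (1 + j10·0.05) = 1 + j0.5 → |·| ≈ 1.118, ∠ ≈ 26.57°
pole (1 + j10·1) = 1 + j10 → |·| ≈ 10.05, ∠ ≈ 84.29°
pole (1 + j10·0.25) = 1 + j2.5 → |·| ≈ 2.6926, ∠ ≈ 68.20°
∠L = (45.00° + 26.57°) − (84.29° + 68.20°) = -80.92°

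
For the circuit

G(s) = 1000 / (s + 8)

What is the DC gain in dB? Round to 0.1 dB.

41.9 dB

G(0) = 1000 / (8) = 125
20 log₁₀(125) ≈ 41.94 dB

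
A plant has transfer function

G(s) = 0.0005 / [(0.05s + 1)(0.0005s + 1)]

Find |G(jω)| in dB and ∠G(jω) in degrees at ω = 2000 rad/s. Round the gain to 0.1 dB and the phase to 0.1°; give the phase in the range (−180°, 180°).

-109.0 dB, -134.4°

At ω = 2000 rad/s:
pole (1 + j2000·0.05) = 1 + j100 → |·| ≈ 100, ∠ ≈ 89.43°
pole (1 + j2000·0.0005) = 1 + j1 → |·| ≈ 1.4142, ∠ ≈ 45.00°
|G| = 0.0005 · 1 / (100 · 1.4142) ≈ 3.5356e-06
Gain = 20 log₁₀(3.5356e-06) ≈ -109.03 dB
∠G = (0°) − (89.43° + 45.00°) = -134.43°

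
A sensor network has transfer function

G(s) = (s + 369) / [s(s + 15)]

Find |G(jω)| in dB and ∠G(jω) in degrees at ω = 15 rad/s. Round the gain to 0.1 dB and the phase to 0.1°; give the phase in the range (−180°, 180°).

1.3 dB, -132.7°

At s = jω = j15:
zero (s+369): 369 + j15 → |·| = √(369²+15²) = √136386 ≈ 369.3, ∠ = arctan(15/369) ≈ 2.33°
pole (s+15): 15 + j15 → |·| = √(15²+15²) = √450 ≈ 21.213, ∠ = arctan(15/15) ≈ 45.00°
pole at origin: |s| = 15, ∠ = 90.00° (in denominator)
|G| = 1 · 369.3 / 318.19 ≈ 1.1606
Gain = 20 log₁₀(1.1606) ≈ 1.29 dB
∠G = 2.33° − 135.00° = -132.67°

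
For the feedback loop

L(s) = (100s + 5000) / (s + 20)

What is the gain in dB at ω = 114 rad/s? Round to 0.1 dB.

Substitute s = j114:
Numerator: 100(j114) + 5000 = 5000 + j11400
Denominator: (j114) + 20 = 20 + j114
|N| = √(5000² + 11400²) ≈ 12448, ∠N ≈ 66.32°
|D| = √(20² + 114²) ≈ 115.74, ∠D ≈ 80.05°
|L| = 12448 / 115.74 ≈ 107.55
Gain = 20 log₁₀(107.55) ≈ 40.63 dB

40.6 dB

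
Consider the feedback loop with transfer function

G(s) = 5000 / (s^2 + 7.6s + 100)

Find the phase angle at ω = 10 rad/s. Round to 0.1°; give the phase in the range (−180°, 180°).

At s = jω = j10:
quadratic: (j10)² + 7.6·j10 + 100 = 0 + j76 → |·| ≈ 76, ∠ ≈ 90.00°
∠G = 0.00° − 90.00° = -90.00°

-90.0°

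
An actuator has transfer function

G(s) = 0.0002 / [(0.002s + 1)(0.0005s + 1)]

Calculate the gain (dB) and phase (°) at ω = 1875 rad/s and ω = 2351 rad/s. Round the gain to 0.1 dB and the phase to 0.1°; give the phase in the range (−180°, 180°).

At ω = 1875 rad/s:
pole (1 + j1875·0.002) = 1 + j3.75 → |·| ≈ 3.881, ∠ ≈ 75.07°
pole (1 + j1875·0.0005) = 1 + j0.9375 → |·| ≈ 1.3707, ∠ ≈ 43.15°
|G| = 0.0002 · 1 / (3.881 · 1.3707) ≈ 3.7596e-05
Gain = 20 log₁₀(3.7596e-05) ≈ -88.50 dB
∠G = (0°) − (75.07° + 43.15°) = -118.22°

At ω = 2351 rad/s:
pole (1 + j2351·0.002) = 1 + j4.702 → |·| ≈ 4.8072, ∠ ≈ 77.99°
pole (1 + j2351·0.0005) = 1 + j1.1755 → |·| ≈ 1.5433, ∠ ≈ 49.61°
|G| = 0.0002 · 1 / (4.8072 · 1.5433) ≈ 2.6958e-05
Gain = 20 log₁₀(2.6958e-05) ≈ -91.39 dB
∠G = (0°) − (77.99° + 49.61°) = -127.60°

ω = 1875: -88.5 dB, -118.2°; ω = 2351: -91.4 dB, -127.6°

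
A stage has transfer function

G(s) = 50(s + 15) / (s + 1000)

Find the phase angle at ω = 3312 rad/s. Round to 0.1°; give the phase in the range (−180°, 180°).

16.5°

At s = jω = j3312:
zero (s+15): 15 + j3312 → |·| = √(15²+3312²) = √10969569 ≈ 3312, ∠ = arctan(3312/15) ≈ 89.74°
pole (s+1000): 1000 + j3312 → |·| = √(1000²+3312²) = √11969344 ≈ 3459.7, ∠ = arctan(3312/1000) ≈ 73.20°
∠G = 89.74° − 73.20° = 16.54°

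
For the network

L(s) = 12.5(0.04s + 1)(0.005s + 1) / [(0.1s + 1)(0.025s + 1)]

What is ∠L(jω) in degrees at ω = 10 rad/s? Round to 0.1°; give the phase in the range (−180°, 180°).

At ω = 10 rad/s:
zero (1 + j10·0.04) = 1 + j0.4 → |·| ≈ 1.077, ∠ ≈ 21.80°
zero (1 + j10·0.005) = 1 + j0.05 → |·| ≈ 1.0012, ∠ ≈ 2.86°
pole (1 + j10·0.1) = 1 + j1 → |·| ≈ 1.4142, ∠ ≈ 45.00°
pole (1 + j10·0.025) = 1 + j0.25 → |·| ≈ 1.0308, ∠ ≈ 14.04°
∠L = (21.80° + 2.86°) − (45.00° + 14.04°) = -34.38°

-34.4°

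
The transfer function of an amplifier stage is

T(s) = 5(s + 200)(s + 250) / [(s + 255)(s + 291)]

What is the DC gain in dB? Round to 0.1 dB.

T(0) = 5·200·250 / (255·291) ≈ 3.369
20 log₁₀(3.369) ≈ 10.55 dB

10.6 dB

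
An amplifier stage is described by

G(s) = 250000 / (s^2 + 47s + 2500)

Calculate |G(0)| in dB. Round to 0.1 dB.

G(0) = 250000 / 2500 = 100
20 log₁₀(100) ≈ 40.00 dB

40.0 dB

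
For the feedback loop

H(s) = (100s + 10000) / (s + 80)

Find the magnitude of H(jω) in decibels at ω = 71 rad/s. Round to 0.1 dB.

Substitute s = j71:
Numerator: 100(j71) + 10000 = 10000 + j7100
Denominator: (j71) + 80 = 80 + j71
|N| = √(10000² + 7100²) ≈ 12264, ∠N ≈ 35.37°
|D| = √(80² + 71²) ≈ 106.96, ∠D ≈ 41.59°
|H| = 12264 / 106.96 ≈ 114.66
Gain = 20 log₁₀(114.66) ≈ 41.19 dB

41.2 dB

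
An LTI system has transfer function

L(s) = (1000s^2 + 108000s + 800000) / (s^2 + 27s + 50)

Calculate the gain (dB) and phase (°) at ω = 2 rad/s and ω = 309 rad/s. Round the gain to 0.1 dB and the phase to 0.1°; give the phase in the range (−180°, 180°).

Substitute s = j2:
Numerator: 1000(j2)^2 + 108000(j2) + 800000 = 796000 + j216000
Denominator: (j2)^2 + 27(j2) + 50 = 46 + j54
|N| = √(796000² + 216000²) ≈ 8.2479e+05, ∠N ≈ 15.18°
|D| = √(46² + 54²) ≈ 70.937, ∠D ≈ 49.57°
|L| = 8.2479e+05 / 70.937 ≈ 11627
Gain = 20 log₁₀(11627) ≈ 81.31 dB
∠L = 15.18° − 49.57° = -34.39°

Substitute s = j309:
Numerator: 1000(j309)^2 + 108000(j309) + 800000 = -94681000 + j33372000
Denominator: (j309)^2 + 27(j309) + 50 = -95431 + j8343
|N| = √(94681000² + 33372000²) ≈ 1.0039e+08, ∠N ≈ 160.58°
|D| = √(95431² + 8343²) ≈ 95795, ∠D ≈ 175.00°
|L| = 1.0039e+08 / 95795 ≈ 1048
Gain = 20 log₁₀(1048) ≈ 60.41 dB
∠L = 160.58° − 175.00° = -14.42°

ω = 2: 81.3 dB, -34.4°; ω = 309: 60.4 dB, -14.4°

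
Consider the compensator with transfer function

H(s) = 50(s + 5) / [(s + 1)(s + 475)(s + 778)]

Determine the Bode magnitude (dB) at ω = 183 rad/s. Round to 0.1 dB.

-78.2 dB

At s = jω = j183:
zero (s+5): 5 + j183 → |·| = √(5²+183²) = √33514 ≈ 183.07, ∠ = arctan(183/5) ≈ 88.43°
pole (s+1): 1 + j183 → |·| = √(1²+183²) = √33490 ≈ 183, ∠ = arctan(183/1) ≈ 89.69°
pole (s+475): 475 + j183 → |·| = √(475²+183²) = √259114 ≈ 509.03, ∠ = arctan(183/475) ≈ 21.07°
pole (s+778): 778 + j183 → |·| = √(778²+183²) = √638773 ≈ 799.23, ∠ = arctan(183/778) ≈ 13.24°
|H| = 50 · 183.07 / 7.445e+07 ≈ 0.00012295
Gain = 20 log₁₀(0.00012295) ≈ -78.21 dB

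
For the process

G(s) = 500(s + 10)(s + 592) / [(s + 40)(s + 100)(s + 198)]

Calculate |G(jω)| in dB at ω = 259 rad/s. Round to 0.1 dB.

11.0 dB

At s = jω = j259:
zero (s+10): 10 + j259 → |·| = √(10²+259²) = √67181 ≈ 259.19, ∠ = arctan(259/10) ≈ 87.79°
zero (s+592): 592 + j259 → |·| = √(592²+259²) = √417545 ≈ 646.18, ∠ = arctan(259/592) ≈ 23.63°
pole (s+40): 40 + j259 → |·| = √(40²+259²) = √68681 ≈ 262.07, ∠ = arctan(259/40) ≈ 81.22°
pole (s+100): 100 + j259 → |·| = √(100²+259²) = √77081 ≈ 277.63, ∠ = arctan(259/100) ≈ 68.89°
pole (s+198): 198 + j259 → |·| = √(198²+259²) = √106285 ≈ 326.01, ∠ = arctan(259/198) ≈ 52.60°
|G| = 500 · 1.6748e+05 / 2.372e+07 ≈ 3.5304
Gain = 20 log₁₀(3.5304) ≈ 10.96 dB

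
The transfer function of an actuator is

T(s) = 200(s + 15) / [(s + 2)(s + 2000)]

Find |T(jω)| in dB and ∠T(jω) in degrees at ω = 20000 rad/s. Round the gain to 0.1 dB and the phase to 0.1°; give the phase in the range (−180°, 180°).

At s = jω = j20000:
zero (s+15): 15 + j20000 → |·| = √(15²+20000²) = √400000225 ≈ 20000, ∠ = arctan(20000/15) ≈ 89.96°
pole (s+2): 2 + j20000 → |·| = √(2²+20000²) = √400000004 ≈ 20000, ∠ = arctan(20000/2) ≈ 89.99°
pole (s+2000): 2000 + j20000 → |·| = √(2000²+20000²) = √404000000 ≈ 20100, ∠ = arctan(20000/2000) ≈ 84.29°
|T| = 200 · 20000 / 4.02e+08 ≈ 0.0099502
Gain = 20 log₁₀(0.0099502) ≈ -40.04 dB
∠T = 89.96° − 174.28° = -84.32°

-40.0 dB, -84.3°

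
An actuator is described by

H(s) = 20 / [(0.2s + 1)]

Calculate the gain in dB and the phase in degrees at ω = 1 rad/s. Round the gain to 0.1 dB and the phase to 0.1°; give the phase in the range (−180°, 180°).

25.9 dB, -11.3°

At ω = 1 rad/s:
pole (1 + j1·0.2) = 1 + j0.2 → |·| ≈ 1.0198, ∠ ≈ 11.31°
|H| = 20 · 1 / (1.0198) ≈ 19.612
Gain = 20 log₁₀(19.612) ≈ 25.85 dB
∠H = (0°) − (11.31°) = -11.31°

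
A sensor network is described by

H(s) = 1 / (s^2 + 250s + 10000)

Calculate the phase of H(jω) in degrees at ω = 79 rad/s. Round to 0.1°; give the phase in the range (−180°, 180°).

Substitute s = j79:
Numerator: 1 = 1 + j0
Denominator: (j79)^2 + 250(j79) + 10000 = 3759 + j19750
|N| = √(1² + 0²) ≈ 1, ∠N ≈ 0.00°
|D| = √(3759² + 19750²) ≈ 20105, ∠D ≈ 79.22°
∠H = 0.00° − 79.22° = -79.22°

-79.2°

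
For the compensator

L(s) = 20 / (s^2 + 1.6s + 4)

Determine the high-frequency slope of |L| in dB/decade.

-40 dB/decade

Each pole contributes −20 dB/decade at high frequency; each zero contributes +20 dB/decade.
Net: 0 zero(s) − 2 pole(s) → -40 dB/decade.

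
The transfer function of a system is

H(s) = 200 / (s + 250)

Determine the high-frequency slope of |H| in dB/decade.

Each pole contributes −20 dB/decade at high frequency; each zero contributes +20 dB/decade.
Net: 0 zero(s) − 1 pole(s) → -20 dB/decade.

-20 dB/decade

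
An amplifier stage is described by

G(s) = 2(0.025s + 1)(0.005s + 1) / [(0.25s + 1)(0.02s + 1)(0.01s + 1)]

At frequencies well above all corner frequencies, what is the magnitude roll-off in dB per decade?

-20 dB/decade

Each pole contributes −20 dB/decade at high frequency; each zero contributes +20 dB/decade.
Net: 2 zero(s) − 3 pole(s) → -20 dB/decade.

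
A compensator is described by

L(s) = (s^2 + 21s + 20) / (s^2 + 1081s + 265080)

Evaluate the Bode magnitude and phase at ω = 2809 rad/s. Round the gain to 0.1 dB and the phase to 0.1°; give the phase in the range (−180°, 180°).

-0.3 dB, 21.3°

Substitute s = j2809:
Numerator: (j2809)^2 + 21(j2809) + 20 = -7890461 + j58989
Denominator: (j2809)^2 + 1081(j2809) + 265080 = -7625401 + j3036529
|N| = √(7890461² + 58989²) ≈ 7.8907e+06, ∠N ≈ 179.57°
|D| = √(7625401² + 3036529²) ≈ 8.2078e+06, ∠D ≈ 158.29°
|L| = 7.8907e+06 / 8.2078e+06 ≈ 0.96137
Gain = 20 log₁₀(0.96137) ≈ -0.34 dB
∠L = 179.57° − 158.29° = 21.28°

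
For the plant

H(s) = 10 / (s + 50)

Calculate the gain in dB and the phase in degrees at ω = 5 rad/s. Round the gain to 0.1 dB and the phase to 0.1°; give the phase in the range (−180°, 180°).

Substitute s = j5:
Numerator: 10 = 10 + j0
Denominator: (j5) + 50 = 50 + j5
|N| = √(10² + 0²) ≈ 10, ∠N ≈ 0.00°
|D| = √(50² + 5²) ≈ 50.249, ∠D ≈ 5.71°
|H| = 10 / 50.249 ≈ 0.19901
Gain = 20 log₁₀(0.19901) ≈ -14.02 dB
∠H = 0.00° − 5.71° = -5.71°

-14.0 dB, -5.7°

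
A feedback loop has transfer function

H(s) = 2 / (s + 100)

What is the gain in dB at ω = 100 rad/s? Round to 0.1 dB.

-37.0 dB

At s = jω = j100:
pole (s+100): 100 + j100 → |·| = √(100²+100²) = √20000 ≈ 141.42, ∠ = arctan(100/100) ≈ 45.00°
|H| = 2 / 141.42 ≈ 0.014142
Gain = 20 log₁₀(0.014142) ≈ -36.99 dB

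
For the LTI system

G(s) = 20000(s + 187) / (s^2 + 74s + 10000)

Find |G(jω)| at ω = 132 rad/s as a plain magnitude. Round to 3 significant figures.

At s = jω = j132:
zero (s+187): 187 + j132 → |·| = √(187²+132²) = √52393 ≈ 228.9, ∠ = arctan(132/187) ≈ 35.22°
quadratic: (j132)² + 74·j132 + 10000 = -7424 + j9768 → |·| ≈ 12269, ∠ ≈ 127.24°
|G| = 20000 · 228.9 / 12269 ≈ 373.14

373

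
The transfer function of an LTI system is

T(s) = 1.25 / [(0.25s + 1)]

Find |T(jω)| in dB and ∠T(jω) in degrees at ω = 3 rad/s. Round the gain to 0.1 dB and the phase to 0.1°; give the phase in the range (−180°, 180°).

At ω = 3 rad/s:
pole (1 + j3·0.25) = 1 + j0.75 → |·| ≈ 1.25, ∠ ≈ 36.87°
|T| = 1.25 · 1 / (1.25) ≈ 1
Gain = 20 log₁₀(1) ≈ 0.00 dB
∠T = (0°) − (36.87°) = -36.87°

0.0 dB, -36.9°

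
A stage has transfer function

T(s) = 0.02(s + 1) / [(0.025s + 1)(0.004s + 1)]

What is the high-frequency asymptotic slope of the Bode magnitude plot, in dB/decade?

Each pole contributes −20 dB/decade at high frequency; each zero contributes +20 dB/decade.
Net: 1 zero(s) − 2 pole(s) → -20 dB/decade.

-20 dB/decade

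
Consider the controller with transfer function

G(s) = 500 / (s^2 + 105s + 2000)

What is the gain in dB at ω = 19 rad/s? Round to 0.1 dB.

Substitute s = j19:
Numerator: 500 = 500 + j0
Denominator: (j19)^2 + 105(j19) + 2000 = 1639 + j1995
|N| = √(500² + 0²) ≈ 500, ∠N ≈ 0.00°
|D| = √(1639² + 1995²) ≈ 2581.9, ∠D ≈ 50.60°
|G| = 500 / 2581.9 ≈ 0.19366
Gain = 20 log₁₀(0.19366) ≈ -14.26 dB

-14.3 dB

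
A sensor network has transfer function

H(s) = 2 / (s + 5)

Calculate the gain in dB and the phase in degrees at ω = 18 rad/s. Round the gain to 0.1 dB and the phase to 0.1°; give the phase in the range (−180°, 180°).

-19.4 dB, -74.5°

Substitute s = j18:
Numerator: 2 = 2 + j0
Denominator: (j18) + 5 = 5 + j18
|N| = √(2² + 0²) ≈ 2, ∠N ≈ 0.00°
|D| = √(5² + 18²) ≈ 18.682, ∠D ≈ 74.48°
|H| = 2 / 18.682 ≈ 0.10705
Gain = 20 log₁₀(0.10705) ≈ -19.41 dB
∠H = 0.00° − 74.48° = -74.48°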